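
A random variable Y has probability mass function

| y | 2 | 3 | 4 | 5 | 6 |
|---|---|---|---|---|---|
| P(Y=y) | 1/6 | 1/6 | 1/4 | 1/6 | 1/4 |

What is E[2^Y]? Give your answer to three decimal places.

E[2^Y] = Σ 2^y·P(Y=y)
 = 4·1/6 + 8·1/6 + 16·1/4 + 32·1/6 + 64·1/4
 = 2/3 + 4/3 + 4 + 16/3 + 16
 = 82/3

27.333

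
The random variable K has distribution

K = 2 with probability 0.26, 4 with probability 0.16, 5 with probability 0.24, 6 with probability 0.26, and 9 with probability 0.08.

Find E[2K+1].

10.28

E[2K+1] = Σ (2k+1)·P(K=k)
 = 5·0.26 + 9·0.16 + 11·0.24 + 13·0.26 + 19·0.08
 = 1.3 + 1.44 + 2.64 + 3.38 + 1.52
 = 10.28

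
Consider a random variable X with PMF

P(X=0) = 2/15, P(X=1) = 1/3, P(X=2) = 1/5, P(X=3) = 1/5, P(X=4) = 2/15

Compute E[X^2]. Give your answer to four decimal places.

5.0667

E[X^2] = Σ x^2·P(X=x)
 = 0·2/15 + 1·1/3 + 4·1/5 + 9·1/5 + 16·2/15
 = 0 + 1/3 + 4/5 + 9/5 + 32/15
 = 76/15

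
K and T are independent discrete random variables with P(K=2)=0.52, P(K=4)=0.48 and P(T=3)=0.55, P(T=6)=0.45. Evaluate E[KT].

12.876

E[KT] = Σ_k Σ_t kt · P(K=k)P(T=t)
 = 6·0.286 + 12·0.234 + 12·0.264 + 24·0.216
 = 1.716 + 2.808 + 3.168 + 5.184
 = 12.876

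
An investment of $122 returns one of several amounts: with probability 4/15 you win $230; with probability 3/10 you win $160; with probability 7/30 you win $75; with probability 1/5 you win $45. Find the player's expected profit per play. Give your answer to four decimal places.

E[payout] = 230·4/15 + 160·3/10 + 75·7/30 + 45·1/5
 = 184/3 + 48 + 35/2 + 9
 = 815/6
Net = 815/6 - 122 = 83/6

13.8333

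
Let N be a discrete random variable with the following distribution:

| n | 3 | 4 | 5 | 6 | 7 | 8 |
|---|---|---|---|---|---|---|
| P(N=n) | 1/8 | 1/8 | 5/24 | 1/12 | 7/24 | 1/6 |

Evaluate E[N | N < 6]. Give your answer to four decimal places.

4.1818

P(N < 6) = 1/8 + 1/8 + 5/24 = 11/24.
E[N | N < 6] = [3·1/8 + 4·1/8 + 5·5/24] / (11/24)
 = 23/12 / (11/24)
 = 46/11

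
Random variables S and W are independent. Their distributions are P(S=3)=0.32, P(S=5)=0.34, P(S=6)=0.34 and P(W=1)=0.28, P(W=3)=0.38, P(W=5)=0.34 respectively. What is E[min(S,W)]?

E[min(S,W)] = Σ_s Σ_w min(s,w) · P(S=s)P(W=w)
 = 1·0.0896 + 3·0.1216 + 3·0.1088 + 1·0.0952 + 3·0.1292 + 5·0.1156 + 1·0.0952 + 3·0.1292 + 5·0.1156
 = 0.0896 + 0.3648 + 0.3264 + 0.0952 + 0.3876 + 0.578 + 0.0952 + 0.3876 + 0.578
 = 2.9024

2.9024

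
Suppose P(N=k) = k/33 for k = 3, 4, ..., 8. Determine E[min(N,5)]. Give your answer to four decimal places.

4.6970

E[min(N,5)] = Σ min(n,5)·P(N=n)
 = 3·1/11 + 4·4/33 + 5·5/33 + 5·2/11 + 5·7/33 + 5·8/33
 = 3/11 + 16/33 + 25/33 + 10/11 + 35/33 + 40/33
 = 155/33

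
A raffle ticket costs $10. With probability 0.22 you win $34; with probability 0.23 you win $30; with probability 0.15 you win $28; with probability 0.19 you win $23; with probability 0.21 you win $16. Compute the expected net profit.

E[payout] = 34·0.22 + 30·0.23 + 28·0.15 + 23·0.19 + 16·0.21
 = 7.48 + 6.9 + 4.2 + 4.37 + 3.36
 = 26.31
Net = 26.31 - 10 = 16.31

16.31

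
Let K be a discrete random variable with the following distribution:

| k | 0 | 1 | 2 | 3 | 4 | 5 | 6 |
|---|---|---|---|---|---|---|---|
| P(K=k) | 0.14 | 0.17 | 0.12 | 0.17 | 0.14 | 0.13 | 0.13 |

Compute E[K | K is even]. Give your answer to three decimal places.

2.981

P(K is even) = 0.14 + 0.12 + 0.14 + 0.13 = 0.53.
E[K | K is even] = [0·0.14 + 2·0.12 + 4·0.14 + 6·0.13] / 0.53
 = 1.58 / 0.53
 = 158/53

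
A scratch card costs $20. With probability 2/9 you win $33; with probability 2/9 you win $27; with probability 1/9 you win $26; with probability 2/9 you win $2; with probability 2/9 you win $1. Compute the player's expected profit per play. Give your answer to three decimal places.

-3.111

E[payout] = 33·2/9 + 27·2/9 + 26·1/9 + 2·2/9 + 1·2/9
 = 22/3 + 6 + 26/9 + 4/9 + 2/9
 = 152/9
Net = 152/9 - 20 = -28/9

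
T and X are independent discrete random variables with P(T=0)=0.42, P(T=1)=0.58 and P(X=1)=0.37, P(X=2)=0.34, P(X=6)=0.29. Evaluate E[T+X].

E[T+X] = Σ_t Σ_x (t+x) · P(T=t)P(X=x)
 = 1·0.1554 + 2·0.1428 + 6·0.1218 + 2·0.2146 + 3·0.1972 + 7·0.1682
 = 0.1554 + 0.2856 + 0.7308 + 0.4292 + 0.5916 + 1.1774
 = 3.37

3.37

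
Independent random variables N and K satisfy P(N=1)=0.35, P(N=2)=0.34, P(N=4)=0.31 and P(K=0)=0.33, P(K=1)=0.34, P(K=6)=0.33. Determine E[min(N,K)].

1.0891

E[min(N,K)] = Σ_n Σ_k min(n,k) · P(N=n)P(K=k)
 = 0·0.1155 + 1·0.119 + 1·0.1155 + 0·0.1122 + 1·0.1156 + 2·0.1122 + 0·0.1023 + 1·0.1054 + 4·0.1023
 = 0 + 0.119 + 0.1155 + 0 + 0.1156 + 0.2244 + 0 + 0.1054 + 0.4092
 = 1.0891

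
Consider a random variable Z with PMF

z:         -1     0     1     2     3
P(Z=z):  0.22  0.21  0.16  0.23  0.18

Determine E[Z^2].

E[Z^2] = Σ z^2·P(Z=z)
 = 1·0.22 + 0·0.21 + 1·0.16 + 4·0.23 + 9·0.18
 = 0.22 + 0 + 0.16 + 0.92 + 1.62
 = 2.92

2.92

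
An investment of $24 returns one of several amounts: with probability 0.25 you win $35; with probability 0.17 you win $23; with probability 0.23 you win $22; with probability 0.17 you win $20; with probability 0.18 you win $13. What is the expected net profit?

E[payout] = 35·0.25 + 23·0.17 + 22·0.23 + 20·0.17 + 13·0.18
 = 8.75 + 3.91 + 5.06 + 3.4 + 2.34
 = 23.46
Net = 23.46 - 24 = -0.54

-0.54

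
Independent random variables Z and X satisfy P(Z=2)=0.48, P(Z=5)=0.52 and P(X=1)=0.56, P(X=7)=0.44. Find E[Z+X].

E[Z+X] = Σ_z Σ_x (z+x) · P(Z=z)P(X=x)
 = 3·0.2688 + 9·0.2112 + 6·0.2912 + 12·0.2288
 = 0.8064 + 1.9008 + 1.7472 + 2.7456
 = 7.2

7.2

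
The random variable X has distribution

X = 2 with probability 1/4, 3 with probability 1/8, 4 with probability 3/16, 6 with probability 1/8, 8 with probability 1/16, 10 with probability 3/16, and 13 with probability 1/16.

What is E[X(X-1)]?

37.375

E[X(X-1)] = Σ x(x-1)·P(X=x)
 = 2·1/4 + 6·1/8 + 12·3/16 + 30·1/8 + 56·1/16 + 90·3/16 + 156·1/16
 = 1/2 + 3/4 + 9/4 + 15/4 + 7/2 + 135/8 + 39/4
 = 299/8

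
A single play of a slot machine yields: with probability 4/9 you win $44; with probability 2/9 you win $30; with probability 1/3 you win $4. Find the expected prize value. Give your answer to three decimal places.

27.556

E[payout] = 44·4/9 + 30·2/9 + 4·1/3
 = 176/9 + 20/3 + 4/3
 = 248/9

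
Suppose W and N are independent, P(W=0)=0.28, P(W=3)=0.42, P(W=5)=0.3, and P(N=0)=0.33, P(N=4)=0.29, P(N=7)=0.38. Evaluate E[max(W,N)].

E[max(W,N)] = Σ_w Σ_n max(w,n) · P(W=w)P(N=n)
 = 0·0.0924 + 4·0.0812 + 7·0.1064 + 3·0.1386 + 4·0.1218 + 7·0.1596 + 5·0.099 + 5·0.087 + 7·0.114
 = 0 + 0.3248 + 0.7448 + 0.4158 + 0.4872 + 1.1172 + 0.495 + 0.435 + 0.798
 = 4.8178

4.8178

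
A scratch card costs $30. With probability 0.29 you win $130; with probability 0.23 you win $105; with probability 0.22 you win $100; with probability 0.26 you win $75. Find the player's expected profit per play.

73.35

E[payout] = 130·0.29 + 105·0.23 + 100·0.22 + 75·0.26
 = 37.7 + 24.15 + 22 + 19.5
 = 103.35
Net = 103.35 - 30 = 73.35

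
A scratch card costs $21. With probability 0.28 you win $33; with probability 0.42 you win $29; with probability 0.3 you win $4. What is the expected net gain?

E[payout] = 33·0.28 + 29·0.42 + 4·0.3
 = 9.24 + 12.18 + 1.2
 = 22.62
Net = 22.62 - 21 = 1.62

1.62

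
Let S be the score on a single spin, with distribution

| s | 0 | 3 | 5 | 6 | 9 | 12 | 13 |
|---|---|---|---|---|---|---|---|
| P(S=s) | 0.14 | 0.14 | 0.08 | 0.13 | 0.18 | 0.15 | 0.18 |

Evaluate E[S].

E[S] = Σ s·P(S=s)
 = 0·0.14 + 3·0.14 + 5·0.08 + 6·0.13 + 9·0.18 + 12·0.15 + 13·0.18
 = 0 + 0.42 + 0.4 + 0.78 + 1.62 + 1.8 + 2.34
 = 7.36

7.36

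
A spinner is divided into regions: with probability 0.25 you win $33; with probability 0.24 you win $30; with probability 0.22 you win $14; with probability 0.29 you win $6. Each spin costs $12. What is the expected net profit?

E[payout] = 33·0.25 + 30·0.24 + 14·0.22 + 6·0.29
 = 8.25 + 7.2 + 3.08 + 1.74
 = 20.27
Net = 20.27 - 12 = 8.27

8.27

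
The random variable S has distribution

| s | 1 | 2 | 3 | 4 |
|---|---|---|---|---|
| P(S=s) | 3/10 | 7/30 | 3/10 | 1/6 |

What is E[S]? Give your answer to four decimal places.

E[S] = Σ s·P(S=s)
 = 1·3/10 + 2·7/30 + 3·3/10 + 4·1/6
 = 3/10 + 7/15 + 9/10 + 2/3
 = 7/3

2.3333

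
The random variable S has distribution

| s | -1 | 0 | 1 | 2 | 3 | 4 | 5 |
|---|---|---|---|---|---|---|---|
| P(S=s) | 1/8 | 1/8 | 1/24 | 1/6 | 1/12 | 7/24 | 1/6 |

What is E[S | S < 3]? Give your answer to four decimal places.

P(S < 3) = 1/8 + 1/8 + 1/24 + 1/6 = 11/24.
E[S | S < 3] = [(-1)·1/8 + 0·1/8 + 1·1/24 + 2·1/6] / (11/24)
 = 1/4 / (11/24)
 = 6/11

0.5455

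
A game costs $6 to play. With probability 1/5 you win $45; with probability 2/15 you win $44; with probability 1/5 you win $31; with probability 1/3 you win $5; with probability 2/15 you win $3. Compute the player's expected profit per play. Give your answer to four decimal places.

17.1333

E[payout] = 45·1/5 + 44·2/15 + 31·1/5 + 5·1/3 + 3·2/15
 = 9 + 88/15 + 31/5 + 5/3 + 2/5
 = 347/15
Net = 347/15 - 6 = 257/15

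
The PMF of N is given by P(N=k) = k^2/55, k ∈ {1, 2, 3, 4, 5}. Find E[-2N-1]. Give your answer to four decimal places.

-9.1818

E[-2N-1] = Σ (-2n-1)·P(N=n)
 = (-3)·1/55 + (-5)·4/55 + (-7)·9/55 + (-9)·16/55 + (-11)·5/11
 = (-3/55) + (-4/11) + (-63/55) + (-144/55) + (-5)
 = -101/11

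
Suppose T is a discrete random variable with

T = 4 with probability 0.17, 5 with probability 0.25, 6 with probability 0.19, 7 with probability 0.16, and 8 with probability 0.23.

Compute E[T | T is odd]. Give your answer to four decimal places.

5.7805

P(T is odd) = 0.25 + 0.16 = 0.41.
E[T | T is odd] = [5·0.25 + 7·0.16] / 0.41
 = 2.37 / 0.41
 = 237/41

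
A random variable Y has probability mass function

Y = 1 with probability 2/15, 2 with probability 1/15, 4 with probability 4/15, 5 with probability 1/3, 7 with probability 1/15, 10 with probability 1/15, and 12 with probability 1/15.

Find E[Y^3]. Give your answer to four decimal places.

264.1333

E[Y^3] = Σ y^3·P(Y=y)
 = 1·2/15 + 8·1/15 + 64·4/15 + 125·1/3 + 343·1/15 + 1000·1/15 + 1728·1/15
 = 2/15 + 8/15 + 256/15 + 125/3 + 343/15 + 200/3 + 576/5
 = 3962/15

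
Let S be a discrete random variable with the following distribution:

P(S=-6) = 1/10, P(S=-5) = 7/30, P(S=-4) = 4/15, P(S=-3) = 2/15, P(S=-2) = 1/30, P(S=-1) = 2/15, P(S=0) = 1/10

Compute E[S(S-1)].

18.6

E[S(S-1)] = Σ s(s-1)·P(S=s)
 = 42·1/10 + 30·7/30 + 20·4/15 + 12·2/15 + 6·1/30 + 2·2/15 + 0·1/10
 = 21/5 + 7 + 16/3 + 8/5 + 1/5 + 4/15 + 0
 = 93/5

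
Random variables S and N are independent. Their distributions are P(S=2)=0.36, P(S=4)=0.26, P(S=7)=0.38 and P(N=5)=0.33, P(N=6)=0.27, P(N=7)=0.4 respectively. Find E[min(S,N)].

E[min(S,N)] = Σ_s Σ_n min(s,n) · P(S=s)P(N=n)
 = 2·0.1188 + 2·0.0972 + 2·0.144 + 4·0.0858 + 4·0.0702 + 4·0.104 + 5·0.1254 + 6·0.1026 + 7·0.152
 = 0.2376 + 0.1944 + 0.288 + 0.3432 + 0.2808 + 0.416 + 0.627 + 0.6156 + 1.064
 = 4.0666

4.0666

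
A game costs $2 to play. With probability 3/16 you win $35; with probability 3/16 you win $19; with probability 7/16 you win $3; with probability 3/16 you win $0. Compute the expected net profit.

E[payout] = 35·3/16 + 19·3/16 + 3·7/16 + 0·3/16
 = 105/16 + 57/16 + 21/16 + 0
 = 183/16
Net = 183/16 - 2 = 151/16

9.4375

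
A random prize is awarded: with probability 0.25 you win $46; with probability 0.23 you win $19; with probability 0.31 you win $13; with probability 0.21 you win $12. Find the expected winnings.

22.42

E[payout] = 46·0.25 + 19·0.23 + 13·0.31 + 12·0.21
 = 11.5 + 4.37 + 4.03 + 2.52
 = 22.42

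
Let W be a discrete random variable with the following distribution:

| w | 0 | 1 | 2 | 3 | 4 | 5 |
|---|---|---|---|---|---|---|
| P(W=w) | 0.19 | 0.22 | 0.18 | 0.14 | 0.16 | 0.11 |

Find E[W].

E[W] = Σ w·P(W=w)
 = 0·0.19 + 1·0.22 + 2·0.18 + 3·0.14 + 4·0.16 + 5·0.11
 = 0 + 0.22 + 0.36 + 0.42 + 0.64 + 0.55
 = 2.19

2.19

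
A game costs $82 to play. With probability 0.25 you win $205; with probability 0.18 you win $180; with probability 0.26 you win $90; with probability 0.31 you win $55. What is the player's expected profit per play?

42.1

E[payout] = 205·0.25 + 180·0.18 + 90·0.26 + 55·0.31
 = 51.25 + 32.4 + 23.4 + 17.05
 = 124.1
Net = 124.1 - 82 = 42.1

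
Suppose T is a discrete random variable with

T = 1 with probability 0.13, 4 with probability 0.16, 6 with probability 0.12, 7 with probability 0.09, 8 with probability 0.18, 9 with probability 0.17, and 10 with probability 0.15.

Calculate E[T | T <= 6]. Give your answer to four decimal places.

P(T <= 6) = 0.13 + 0.16 + 0.12 = 0.41.
E[T | T <= 6] = [1·0.13 + 4·0.16 + 6·0.12] / 0.41
 = 1.49 / 0.41
 = 149/41

3.6341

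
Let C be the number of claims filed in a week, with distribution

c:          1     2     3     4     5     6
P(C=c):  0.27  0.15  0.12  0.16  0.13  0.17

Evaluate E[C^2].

E[C^2] = Σ c^2·P(C=c)
 = 1·0.27 + 4·0.15 + 9·0.12 + 16·0.16 + 25·0.13 + 36·0.17
 = 0.27 + 0.6 + 1.08 + 2.56 + 3.25 + 6.12
 = 13.88

13.88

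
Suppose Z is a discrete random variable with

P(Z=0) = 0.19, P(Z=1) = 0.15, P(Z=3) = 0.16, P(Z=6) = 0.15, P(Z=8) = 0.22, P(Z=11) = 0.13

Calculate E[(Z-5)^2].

14.6

E[(Z-5)^2] = Σ (z-5)^2·P(Z=z)
 = 25·0.19 + 16·0.15 + 4·0.16 + 1·0.15 + 9·0.22 + 36·0.13
 = 4.75 + 2.4 + 0.64 + 0.15 + 1.98 + 4.68
 = 14.6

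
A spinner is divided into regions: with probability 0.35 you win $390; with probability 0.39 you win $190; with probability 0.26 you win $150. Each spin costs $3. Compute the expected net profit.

E[payout] = 390·0.35 + 190·0.39 + 150·0.26
 = 136.5 + 74.1 + 39
 = 249.6
Net = 249.6 - 3 = 246.6

246.6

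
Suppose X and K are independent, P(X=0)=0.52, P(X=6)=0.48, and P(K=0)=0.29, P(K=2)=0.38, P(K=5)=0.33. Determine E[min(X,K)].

E[min(X,K)] = Σ_x Σ_k min(x,k) · P(X=x)P(K=k)
 = 0·0.1508 + 0·0.1976 + 0·0.1716 + 0·0.1392 + 2·0.1824 + 5·0.1584
 = 0 + 0 + 0 + 0 + 0.3648 + 0.792
 = 1.1568

1.1568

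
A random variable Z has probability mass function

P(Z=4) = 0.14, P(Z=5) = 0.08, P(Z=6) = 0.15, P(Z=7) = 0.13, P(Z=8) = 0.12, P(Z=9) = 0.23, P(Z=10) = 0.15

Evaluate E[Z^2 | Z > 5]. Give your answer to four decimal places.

P(Z > 5) = 0.15 + 0.13 + 0.12 + 0.23 + 0.15 = 0.78.
E[Z^2 | Z > 5] = [36·0.15 + 49·0.13 + 64·0.12 + 81·0.23 + 100·0.15] / 0.78
 = 53.08 / 0.78
 = 2654/39

68.0513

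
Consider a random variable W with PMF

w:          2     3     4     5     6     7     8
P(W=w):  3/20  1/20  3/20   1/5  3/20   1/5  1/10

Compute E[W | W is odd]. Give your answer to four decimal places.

P(W is odd) = 1/20 + 1/5 + 1/5 = 9/20.
E[W | W is odd] = [3·1/20 + 5·1/5 + 7·1/5] / (9/20)
 = 51/20 / (9/20)
 = 17/3

5.6667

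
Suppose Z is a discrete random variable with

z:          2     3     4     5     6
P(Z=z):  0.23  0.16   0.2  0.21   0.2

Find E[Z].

E[Z] = Σ z·P(Z=z)
 = 2·0.23 + 3·0.16 + 4·0.2 + 5·0.21 + 6·0.2
 = 0.46 + 0.48 + 0.8 + 1.05 + 1.2
 = 3.99

3.99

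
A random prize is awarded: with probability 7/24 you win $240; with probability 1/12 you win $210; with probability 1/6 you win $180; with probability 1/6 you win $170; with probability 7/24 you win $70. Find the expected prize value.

166.25

E[payout] = 240·7/24 + 210·1/12 + 180·1/6 + 170·1/6 + 70·7/24
 = 70 + 35/2 + 30 + 85/3 + 245/12
 = 665/4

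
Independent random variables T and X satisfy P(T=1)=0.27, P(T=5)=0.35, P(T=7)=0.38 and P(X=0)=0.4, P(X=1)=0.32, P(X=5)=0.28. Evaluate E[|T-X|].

E[|T-X|] = Σ_t Σ_x |t-x| · P(T=t)P(X=x)
 = 1·0.108 + 0·0.0864 + 4·0.0756 + 5·0.14 + 4·0.112 + 0·0.098 + 7·0.152 + 6·0.1216 + 2·0.1064
 = 0.108 + 0 + 0.3024 + 0.7 + 0.448 + 0 + 1.064 + 0.7296 + 0.2128
 = 3.5648

3.5648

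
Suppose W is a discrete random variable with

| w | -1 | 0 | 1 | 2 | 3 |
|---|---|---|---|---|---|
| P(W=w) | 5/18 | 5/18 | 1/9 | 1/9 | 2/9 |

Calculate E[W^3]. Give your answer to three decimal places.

6.722

E[W^3] = Σ w^3·P(W=w)
 = (-1)·5/18 + 0·5/18 + 1·1/9 + 8·1/9 + 27·2/9
 = (-5/18) + 0 + 1/9 + 8/9 + 6
 = 121/18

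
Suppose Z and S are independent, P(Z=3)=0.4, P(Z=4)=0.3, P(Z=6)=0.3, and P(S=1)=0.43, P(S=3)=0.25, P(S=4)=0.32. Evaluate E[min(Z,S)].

2.332

E[min(Z,S)] = Σ_z Σ_s min(z,s) · P(Z=z)P(S=s)
 = 1·0.172 + 3·0.1 + 3·0.128 + 1·0.129 + 3·0.075 + 4·0.096 + 1·0.129 + 3·0.075 + 4·0.096
 = 0.172 + 0.3 + 0.384 + 0.129 + 0.225 + 0.384 + 0.129 + 0.225 + 0.384
 = 2.332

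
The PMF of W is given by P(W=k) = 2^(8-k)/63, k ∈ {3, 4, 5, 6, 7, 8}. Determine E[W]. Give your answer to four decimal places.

E[W] = Σ w·P(W=w)
 = 3·32/63 + 4·16/63 + 5·8/63 + 6·4/63 + 7·2/63 + 8·1/63
 = 32/21 + 64/63 + 40/63 + 8/21 + 2/9 + 8/63
 = 82/21

3.9048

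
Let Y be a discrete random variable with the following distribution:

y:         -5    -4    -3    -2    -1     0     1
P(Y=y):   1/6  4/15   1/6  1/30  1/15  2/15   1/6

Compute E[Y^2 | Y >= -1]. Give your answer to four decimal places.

P(Y >= -1) = 1/15 + 2/15 + 1/6 = 11/30.
E[Y^2 | Y >= -1] = [1·1/15 + 0·2/15 + 1·1/6] / (11/30)
 = 7/30 / (11/30)
 = 7/11

0.6364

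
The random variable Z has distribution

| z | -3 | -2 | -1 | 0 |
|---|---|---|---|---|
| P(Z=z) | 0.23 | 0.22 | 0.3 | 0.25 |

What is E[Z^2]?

E[Z^2] = Σ z^2·P(Z=z)
 = 9·0.23 + 4·0.22 + 1·0.3 + 0·0.25
 = 2.07 + 0.88 + 0.3 + 0
 = 3.25

3.25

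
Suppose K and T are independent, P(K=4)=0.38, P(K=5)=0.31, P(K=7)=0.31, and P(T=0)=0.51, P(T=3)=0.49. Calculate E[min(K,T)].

E[min(K,T)] = Σ_k Σ_t min(k,t) · P(K=k)P(T=t)
 = 0·0.1938 + 3·0.1862 + 0·0.1581 + 3·0.1519 + 0·0.1581 + 3·0.1519
 = 0 + 0.5586 + 0 + 0.4557 + 0 + 0.4557
 = 1.47

1.47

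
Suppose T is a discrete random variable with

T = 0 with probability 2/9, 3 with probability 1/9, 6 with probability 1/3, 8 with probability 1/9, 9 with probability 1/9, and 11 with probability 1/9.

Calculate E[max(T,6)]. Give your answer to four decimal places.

7.1111

E[max(T,6)] = Σ max(t,6)·P(T=t)
 = 6·2/9 + 6·1/9 + 6·1/3 + 8·1/9 + 9·1/9 + 11·1/9
 = 4/3 + 2/3 + 2 + 8/9 + 1 + 11/9
 = 64/9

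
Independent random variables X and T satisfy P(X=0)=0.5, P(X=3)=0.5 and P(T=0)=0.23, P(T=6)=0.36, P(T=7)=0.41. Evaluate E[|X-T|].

4.22

E[|X-T|] = Σ_x Σ_t |x-t| · P(X=x)P(T=t)
 = 0·0.115 + 6·0.18 + 7·0.205 + 3·0.115 + 3·0.18 + 4·0.205
 = 0 + 1.08 + 1.435 + 0.345 + 0.54 + 0.82
 = 4.22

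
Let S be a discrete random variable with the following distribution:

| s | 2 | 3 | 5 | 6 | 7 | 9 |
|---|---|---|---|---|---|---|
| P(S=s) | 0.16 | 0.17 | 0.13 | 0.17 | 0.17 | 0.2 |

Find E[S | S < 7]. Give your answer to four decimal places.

P(S < 7) = 0.16 + 0.17 + 0.13 + 0.17 = 0.63.
E[S | S < 7] = [2·0.16 + 3·0.17 + 5·0.13 + 6·0.17] / 0.63
 = 2.5 / 0.63
 = 250/63

3.9683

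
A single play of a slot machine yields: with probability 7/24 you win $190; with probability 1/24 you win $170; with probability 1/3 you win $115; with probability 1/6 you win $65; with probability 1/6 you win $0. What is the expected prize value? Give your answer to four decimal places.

111.6667

E[payout] = 190·7/24 + 170·1/24 + 115·1/3 + 65·1/6 + 0·1/6
 = 665/12 + 85/12 + 115/3 + 65/6 + 0
 = 335/3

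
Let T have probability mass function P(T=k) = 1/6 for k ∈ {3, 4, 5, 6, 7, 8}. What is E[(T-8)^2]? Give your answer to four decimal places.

9.1667

E[(T-8)^2] = Σ (t-8)^2·P(T=t)
 = 25·1/6 + 16·1/6 + 9·1/6 + 4·1/6 + 1·1/6 + 0·1/6
 = 25/6 + 8/3 + 3/2 + 2/3 + 1/6 + 0
 = 55/6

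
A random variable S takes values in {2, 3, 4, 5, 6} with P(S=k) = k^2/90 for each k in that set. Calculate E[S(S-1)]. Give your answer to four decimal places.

E[S(S-1)] = Σ s(s-1)·P(S=s)
 = 2·2/45 + 6·1/10 + 12·8/45 + 20·5/18 + 30·2/5
 = 4/45 + 3/5 + 32/15 + 50/9 + 12
 = 917/45

20.3778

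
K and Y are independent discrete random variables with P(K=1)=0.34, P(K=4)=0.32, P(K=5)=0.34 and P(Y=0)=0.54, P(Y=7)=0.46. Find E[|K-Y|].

E[|K-Y|] = Σ_k Σ_y |k-y| · P(K=k)P(Y=y)
 = 1·0.1836 + 6·0.1564 + 4·0.1728 + 3·0.1472 + 5·0.1836 + 2·0.1564
 = 0.1836 + 0.9384 + 0.6912 + 0.4416 + 0.918 + 0.3128
 = 3.4856

3.4856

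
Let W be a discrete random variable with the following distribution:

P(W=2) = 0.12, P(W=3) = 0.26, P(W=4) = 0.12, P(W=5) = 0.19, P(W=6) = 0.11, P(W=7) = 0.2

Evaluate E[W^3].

E[W^3] = Σ w^3·P(W=w)
 = 8·0.12 + 27·0.26 + 64·0.12 + 125·0.19 + 216·0.11 + 343·0.2
 = 0.96 + 7.02 + 7.68 + 23.75 + 23.76 + 68.6
 = 131.77

131.77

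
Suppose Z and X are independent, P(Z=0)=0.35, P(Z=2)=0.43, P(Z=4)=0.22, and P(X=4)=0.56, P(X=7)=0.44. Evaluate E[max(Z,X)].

E[max(Z,X)] = Σ_z Σ_x max(z,x) · P(Z=z)P(X=x)
 = 4·0.196 + 7·0.154 + 4·0.2408 + 7·0.1892 + 4·0.1232 + 7·0.0968
 = 0.784 + 1.078 + 0.9632 + 1.3244 + 0.4928 + 0.6776
 = 5.32

5.32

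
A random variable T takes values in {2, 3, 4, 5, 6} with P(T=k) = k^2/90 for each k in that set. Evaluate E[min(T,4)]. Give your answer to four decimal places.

E[min(T,4)] = Σ min(t,4)·P(T=t)
 = 2·2/45 + 3·1/10 + 4·8/45 + 4·5/18 + 4·2/5
 = 4/45 + 3/10 + 32/45 + 10/9 + 8/5
 = 343/90

3.8111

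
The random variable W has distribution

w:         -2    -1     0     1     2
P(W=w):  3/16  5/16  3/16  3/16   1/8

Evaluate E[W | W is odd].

-0.25

P(W is odd) = 5/16 + 3/16 = 1/2.
E[W | W is odd] = [(-1)·5/16 + 1·3/16] / (1/2)
 = -1/8 / (1/2)
 = -1/4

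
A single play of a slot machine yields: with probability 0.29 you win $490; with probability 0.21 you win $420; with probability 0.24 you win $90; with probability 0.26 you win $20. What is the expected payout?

E[payout] = 490·0.29 + 420·0.21 + 90·0.24 + 20·0.26
 = 142.1 + 88.2 + 21.6 + 5.2
 = 257.1

257.1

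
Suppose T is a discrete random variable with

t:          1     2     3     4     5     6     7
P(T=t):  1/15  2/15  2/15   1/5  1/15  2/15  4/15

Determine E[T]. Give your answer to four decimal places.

4.5333

E[T] = Σ t·P(T=t)
 = 1·1/15 + 2·2/15 + 3·2/15 + 4·1/5 + 5·1/15 + 6·2/15 + 7·4/15
 = 1/15 + 4/15 + 2/5 + 4/5 + 1/3 + 4/5 + 28/15
 = 68/15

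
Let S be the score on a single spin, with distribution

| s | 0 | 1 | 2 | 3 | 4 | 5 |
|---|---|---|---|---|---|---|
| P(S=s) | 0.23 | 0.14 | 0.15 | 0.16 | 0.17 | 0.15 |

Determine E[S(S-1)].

E[S(S-1)] = Σ s(s-1)·P(S=s)
 = 0·0.23 + 0·0.14 + 2·0.15 + 6·0.16 + 12·0.17 + 20·0.15
 = 0 + 0 + 0.3 + 0.96 + 2.04 + 3
 = 6.3

6.3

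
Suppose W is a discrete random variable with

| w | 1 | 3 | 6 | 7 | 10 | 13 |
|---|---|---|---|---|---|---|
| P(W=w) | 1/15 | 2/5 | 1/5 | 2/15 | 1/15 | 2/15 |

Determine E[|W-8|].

3.8

E[|W-8|] = Σ |w-8|·P(W=w)
 = 7·1/15 + 5·2/5 + 2·1/5 + 1·2/15 + 2·1/15 + 5·2/15
 = 7/15 + 2 + 2/5 + 2/15 + 2/15 + 2/3
 = 19/5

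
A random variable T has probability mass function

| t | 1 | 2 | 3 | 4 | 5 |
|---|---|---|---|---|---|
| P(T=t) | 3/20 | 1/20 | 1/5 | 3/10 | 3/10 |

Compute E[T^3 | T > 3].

P(T > 3) = 3/10 + 3/10 = 3/5.
E[T^3 | T > 3] = [64·3/10 + 125·3/10] / (3/5)
 = 567/10 / (3/5)
 = 189/2

94.5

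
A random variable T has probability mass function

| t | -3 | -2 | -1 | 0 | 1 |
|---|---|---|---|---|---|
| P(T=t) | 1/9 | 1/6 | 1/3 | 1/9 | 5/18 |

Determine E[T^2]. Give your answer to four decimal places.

2.2778

E[T^2] = Σ t^2·P(T=t)
 = 9·1/9 + 4·1/6 + 1·1/3 + 0·1/9 + 1·5/18
 = 1 + 2/3 + 1/3 + 0 + 5/18
 = 41/18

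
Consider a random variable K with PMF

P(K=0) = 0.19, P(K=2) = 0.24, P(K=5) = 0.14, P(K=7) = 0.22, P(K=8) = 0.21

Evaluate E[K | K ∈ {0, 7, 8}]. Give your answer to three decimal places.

5.194

P(K ∈ {0, 7, 8}) = 0.19 + 0.22 + 0.21 = 0.62.
E[K | K ∈ {0, 7, 8}] = [0·0.19 + 7·0.22 + 8·0.21] / 0.62
 = 3.22 / 0.62
 = 161/31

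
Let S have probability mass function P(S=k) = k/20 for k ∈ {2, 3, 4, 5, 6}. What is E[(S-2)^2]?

E[(S-2)^2] = Σ (s-2)^2·P(S=s)
 = 0·1/10 + 1·3/20 + 4·1/5 + 9·1/4 + 16·3/10
 = 0 + 3/20 + 4/5 + 9/4 + 24/5
 = 8

8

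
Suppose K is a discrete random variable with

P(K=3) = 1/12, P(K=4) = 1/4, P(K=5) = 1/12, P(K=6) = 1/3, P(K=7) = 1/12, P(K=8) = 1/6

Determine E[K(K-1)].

E[K(K-1)] = Σ k(k-1)·P(K=k)
 = 6·1/12 + 12·1/4 + 20·1/12 + 30·1/3 + 42·1/12 + 56·1/6
 = 1/2 + 3 + 5/3 + 10 + 7/2 + 28/3
 = 28

28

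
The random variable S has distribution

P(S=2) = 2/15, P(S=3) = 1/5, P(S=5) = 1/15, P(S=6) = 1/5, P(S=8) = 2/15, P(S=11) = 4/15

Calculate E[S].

6.4

E[S] = Σ s·P(S=s)
 = 2·2/15 + 3·1/5 + 5·1/15 + 6·1/5 + 8·2/15 + 11·4/15
 = 4/15 + 3/5 + 1/3 + 6/5 + 16/15 + 44/15
 = 32/5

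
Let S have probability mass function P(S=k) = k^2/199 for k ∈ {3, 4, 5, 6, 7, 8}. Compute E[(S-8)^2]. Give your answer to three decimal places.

E[(S-8)^2] = Σ (s-8)^2·P(S=s)
 = 25·9/199 + 16·16/199 + 9·25/199 + 4·36/199 + 1·49/199 + 0·64/199
 = 225/199 + 256/199 + 225/199 + 144/199 + 49/199 + 0
 = 899/199

4.518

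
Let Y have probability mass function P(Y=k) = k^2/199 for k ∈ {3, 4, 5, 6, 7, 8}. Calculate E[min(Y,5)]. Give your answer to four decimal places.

4.8291

E[min(Y,5)] = Σ min(y,5)·P(Y=y)
 = 3·9/199 + 4·16/199 + 5·25/199 + 5·36/199 + 5·49/199 + 5·64/199
 = 27/199 + 64/199 + 125/199 + 180/199 + 245/199 + 320/199
 = 961/199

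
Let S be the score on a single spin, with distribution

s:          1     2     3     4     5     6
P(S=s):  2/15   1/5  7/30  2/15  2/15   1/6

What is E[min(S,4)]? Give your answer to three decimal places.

E[min(S,4)] = Σ min(s,4)·P(S=s)
 = 1·2/15 + 2·1/5 + 3·7/30 + 4·2/15 + 4·2/15 + 4·1/6
 = 2/15 + 2/5 + 7/10 + 8/15 + 8/15 + 2/3
 = 89/30

2.967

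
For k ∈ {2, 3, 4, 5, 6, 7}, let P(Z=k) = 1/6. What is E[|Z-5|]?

1.5

E[|Z-5|] = Σ |z-5|·P(Z=z)
 = 3·1/6 + 2·1/6 + 1·1/6 + 0·1/6 + 1·1/6 + 2·1/6
 = 1/2 + 1/3 + 1/6 + 0 + 1/6 + 1/3
 = 3/2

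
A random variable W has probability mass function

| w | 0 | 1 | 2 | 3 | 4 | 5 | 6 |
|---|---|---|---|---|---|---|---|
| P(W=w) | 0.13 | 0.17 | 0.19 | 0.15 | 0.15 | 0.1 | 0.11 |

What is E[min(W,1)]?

0.87

E[min(W,1)] = Σ min(w,1)·P(W=w)
 = 0·0.13 + 1·0.17 + 1·0.19 + 1·0.15 + 1·0.15 + 1·0.1 + 1·0.11
 = 0 + 0.17 + 0.19 + 0.15 + 0.15 + 0.1 + 0.11
 = 0.87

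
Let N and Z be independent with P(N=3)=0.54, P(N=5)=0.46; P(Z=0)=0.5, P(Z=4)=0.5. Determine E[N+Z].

5.92

E[N+Z] = Σ_n Σ_z (n+z) · P(N=n)P(Z=z)
 = 3·0.27 + 7·0.27 + 5·0.23 + 9·0.23
 = 0.81 + 1.89 + 1.15 + 2.07
 = 5.92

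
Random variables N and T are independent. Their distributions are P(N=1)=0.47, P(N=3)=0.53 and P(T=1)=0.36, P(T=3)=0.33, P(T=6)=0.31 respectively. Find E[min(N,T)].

E[min(N,T)] = Σ_n Σ_t min(n,t) · P(N=n)P(T=t)
 = 1·0.1692 + 1·0.1551 + 1·0.1457 + 1·0.1908 + 3·0.1749 + 3·0.1643
 = 0.1692 + 0.1551 + 0.1457 + 0.1908 + 0.5247 + 0.4929
 = 1.6784

1.6784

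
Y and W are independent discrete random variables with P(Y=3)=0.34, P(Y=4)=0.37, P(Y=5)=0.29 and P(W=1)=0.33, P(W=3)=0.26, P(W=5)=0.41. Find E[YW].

E[YW] = Σ_y Σ_w yw · P(Y=y)P(W=w)
 = 3·0.1122 + 9·0.0884 + 15·0.1394 + 4·0.1221 + 12·0.0962 + 20·0.1517 + 5·0.0957 + 15·0.0754 + 25·0.1189
 = 0.3366 + 0.7956 + 2.091 + 0.4884 + 1.1544 + 3.034 + 0.4785 + 1.131 + 2.9725
 = 12.482

12.482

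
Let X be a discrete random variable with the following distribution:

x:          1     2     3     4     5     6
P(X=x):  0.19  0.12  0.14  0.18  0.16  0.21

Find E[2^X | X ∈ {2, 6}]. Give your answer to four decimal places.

42.1818

P(X ∈ {2, 6}) = 0.12 + 0.21 = 0.33.
E[2^X | X ∈ {2, 6}] = [4·0.12 + 64·0.21] / 0.33
 = 13.92 / 0.33
 = 464/11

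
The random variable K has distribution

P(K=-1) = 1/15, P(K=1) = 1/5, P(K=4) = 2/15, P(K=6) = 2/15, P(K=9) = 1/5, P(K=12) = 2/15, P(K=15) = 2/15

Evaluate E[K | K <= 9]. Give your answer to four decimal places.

P(K <= 9) = 1/15 + 1/5 + 2/15 + 2/15 + 1/5 = 11/15.
E[K | K <= 9] = [(-1)·1/15 + 1·1/5 + 4·2/15 + 6·2/15 + 9·1/5] / (11/15)
 = 49/15 / (11/15)
 = 49/11

4.4545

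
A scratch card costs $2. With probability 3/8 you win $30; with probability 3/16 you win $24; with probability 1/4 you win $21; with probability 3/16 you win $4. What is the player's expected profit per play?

E[payout] = 30·3/8 + 24·3/16 + 21·1/4 + 4·3/16
 = 45/4 + 9/2 + 21/4 + 3/4
 = 87/4
Net = 87/4 - 2 = 79/4

19.75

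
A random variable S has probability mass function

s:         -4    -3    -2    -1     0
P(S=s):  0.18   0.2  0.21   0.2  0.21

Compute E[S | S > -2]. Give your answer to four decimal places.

-0.4878

P(S > -2) = 0.2 + 0.21 = 0.41.
E[S | S > -2] = [(-1)·0.2 + 0·0.21] / 0.41
 = -0.2 / 0.41
 = -20/41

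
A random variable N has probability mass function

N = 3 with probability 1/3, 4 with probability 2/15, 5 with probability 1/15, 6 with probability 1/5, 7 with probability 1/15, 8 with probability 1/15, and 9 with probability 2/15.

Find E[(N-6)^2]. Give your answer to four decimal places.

E[(N-6)^2] = Σ (n-6)^2·P(N=n)
 = 9·1/3 + 4·2/15 + 1·1/15 + 0·1/5 + 1·1/15 + 4·1/15 + 9·2/15
 = 3 + 8/15 + 1/15 + 0 + 1/15 + 4/15 + 6/5
 = 77/15

5.1333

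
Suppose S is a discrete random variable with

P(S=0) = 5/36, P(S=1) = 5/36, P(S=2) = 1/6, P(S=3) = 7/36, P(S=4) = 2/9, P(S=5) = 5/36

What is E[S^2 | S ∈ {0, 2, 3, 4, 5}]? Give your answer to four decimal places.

P(S ∈ {0, 2, 3, 4, 5}) = 5/36 + 1/6 + 7/36 + 2/9 + 5/36 = 31/36.
E[S^2 | S ∈ {0, 2, 3, 4, 5}] = [0·5/36 + 4·1/6 + 9·7/36 + 16·2/9 + 25·5/36] / (31/36)
 = 85/9 / (31/36)
 = 340/31

10.9677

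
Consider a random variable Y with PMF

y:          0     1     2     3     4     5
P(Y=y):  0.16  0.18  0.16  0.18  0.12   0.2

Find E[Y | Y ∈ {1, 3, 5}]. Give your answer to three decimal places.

P(Y ∈ {1, 3, 5}) = 0.18 + 0.18 + 0.2 = 0.56.
E[Y | Y ∈ {1, 3, 5}] = [1·0.18 + 3·0.18 + 5·0.2] / 0.56
 = 1.72 / 0.56
 = 43/14

3.071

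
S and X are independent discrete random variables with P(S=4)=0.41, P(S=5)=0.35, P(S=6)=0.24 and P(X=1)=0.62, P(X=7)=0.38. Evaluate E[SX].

E[SX] = Σ_s Σ_x sx · P(S=s)P(X=x)
 = 4·0.2542 + 28·0.1558 + 5·0.217 + 35·0.133 + 6·0.1488 + 42·0.0912
 = 1.0168 + 4.3624 + 1.085 + 4.655 + 0.8928 + 3.8304
 = 15.8424

15.8424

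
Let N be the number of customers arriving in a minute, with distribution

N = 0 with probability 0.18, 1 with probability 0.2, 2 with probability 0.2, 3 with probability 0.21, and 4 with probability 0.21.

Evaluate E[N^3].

E[N^3] = Σ n^3·P(N=n)
 = 0·0.18 + 1·0.2 + 8·0.2 + 27·0.21 + 64·0.21
 = 0 + 0.2 + 1.6 + 5.67 + 13.44
 = 20.91

20.91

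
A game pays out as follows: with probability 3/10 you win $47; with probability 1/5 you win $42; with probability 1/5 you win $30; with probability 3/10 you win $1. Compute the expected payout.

28.8

E[payout] = 47·3/10 + 42·1/5 + 30·1/5 + 1·3/10
 = 141/10 + 42/5 + 6 + 3/10
 = 144/5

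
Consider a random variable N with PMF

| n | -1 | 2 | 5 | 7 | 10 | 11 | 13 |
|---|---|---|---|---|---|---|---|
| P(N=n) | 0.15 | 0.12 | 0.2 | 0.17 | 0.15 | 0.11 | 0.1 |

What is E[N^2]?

59.17

E[N^2] = Σ n^2·P(N=n)
 = 1·0.15 + 4·0.12 + 25·0.2 + 49·0.17 + 100·0.15 + 121·0.11 + 169·0.1
 = 0.15 + 0.48 + 5 + 8.33 + 15 + 13.31 + 16.9
 = 59.17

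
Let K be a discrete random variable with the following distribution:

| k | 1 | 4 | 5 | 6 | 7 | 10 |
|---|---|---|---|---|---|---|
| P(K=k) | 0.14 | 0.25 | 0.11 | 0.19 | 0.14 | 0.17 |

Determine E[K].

E[K] = Σ k·P(K=k)
 = 1·0.14 + 4·0.25 + 5·0.11 + 6·0.19 + 7·0.14 + 10·0.17
 = 0.14 + 1 + 0.55 + 1.14 + 0.98 + 1.7
 = 5.51

5.51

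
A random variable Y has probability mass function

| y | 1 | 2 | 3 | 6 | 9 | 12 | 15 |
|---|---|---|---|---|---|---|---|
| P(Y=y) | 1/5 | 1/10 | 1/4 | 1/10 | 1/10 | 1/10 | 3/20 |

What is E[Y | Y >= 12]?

P(Y >= 12) = 1/10 + 3/20 = 1/4.
E[Y | Y >= 12] = [12·1/10 + 15·3/20] / (1/4)
 = 69/20 / (1/4)
 = 69/5

13.8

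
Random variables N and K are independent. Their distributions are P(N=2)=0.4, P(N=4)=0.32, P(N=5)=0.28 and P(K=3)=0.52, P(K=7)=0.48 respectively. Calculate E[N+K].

8.4

E[N+K] = Σ_n Σ_k (n+k) · P(N=n)P(K=k)
 = 5·0.208 + 9·0.192 + 7·0.1664 + 11·0.1536 + 8·0.1456 + 12·0.1344
 = 1.04 + 1.728 + 1.1648 + 1.6896 + 1.1648 + 1.6128
 = 8.4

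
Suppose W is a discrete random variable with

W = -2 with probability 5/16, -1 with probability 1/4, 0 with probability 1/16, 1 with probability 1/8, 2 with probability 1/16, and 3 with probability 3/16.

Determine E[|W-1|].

1.9375

E[|W-1|] = Σ |w-1|·P(W=w)
 = 3·5/16 + 2·1/4 + 1·1/16 + 0·1/8 + 1·1/16 + 2·3/16
 = 15/16 + 1/2 + 1/16 + 0 + 1/16 + 3/8
 = 31/16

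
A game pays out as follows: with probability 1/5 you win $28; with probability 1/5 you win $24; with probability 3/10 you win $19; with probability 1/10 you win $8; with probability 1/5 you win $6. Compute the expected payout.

18.1

E[payout] = 28·1/5 + 24·1/5 + 19·3/10 + 8·1/10 + 6·1/5
 = 28/5 + 24/5 + 57/10 + 4/5 + 6/5
 = 181/10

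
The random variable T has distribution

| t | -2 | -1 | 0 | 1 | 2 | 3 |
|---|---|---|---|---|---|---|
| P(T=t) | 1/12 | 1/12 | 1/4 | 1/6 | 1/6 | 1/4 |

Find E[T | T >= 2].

2.6

P(T >= 2) = 1/6 + 1/4 = 5/12.
E[T | T >= 2] = [2·1/6 + 3·1/4] / (5/12)
 = 13/12 / (5/12)
 = 13/5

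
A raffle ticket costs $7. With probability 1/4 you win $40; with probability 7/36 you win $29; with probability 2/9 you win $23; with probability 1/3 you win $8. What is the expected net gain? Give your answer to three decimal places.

E[payout] = 40·1/4 + 29·7/36 + 23·2/9 + 8·1/3
 = 10 + 203/36 + 46/9 + 8/3
 = 281/12
Net = 281/12 - 7 = 197/12

16.417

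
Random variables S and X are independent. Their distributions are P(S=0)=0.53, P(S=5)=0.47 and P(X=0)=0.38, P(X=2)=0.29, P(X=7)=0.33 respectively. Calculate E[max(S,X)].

E[max(S,X)] = Σ_s Σ_x max(s,x) · P(S=s)P(X=x)
 = 0·0.2014 + 2·0.1537 + 7·0.1749 + 5·0.1786 + 5·0.1363 + 7·0.1551
 = 0 + 0.3074 + 1.2243 + 0.893 + 0.6815 + 1.0857
 = 4.1919

4.1919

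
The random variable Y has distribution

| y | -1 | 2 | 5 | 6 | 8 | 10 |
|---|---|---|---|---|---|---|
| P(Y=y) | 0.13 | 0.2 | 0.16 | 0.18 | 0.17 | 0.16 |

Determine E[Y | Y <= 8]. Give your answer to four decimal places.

4.1786

P(Y <= 8) = 0.13 + 0.2 + 0.16 + 0.18 + 0.17 = 0.84.
E[Y | Y <= 8] = [(-1)·0.13 + 2·0.2 + 5·0.16 + 6·0.18 + 8·0.17] / 0.84
 = 3.51 / 0.84
 = 117/28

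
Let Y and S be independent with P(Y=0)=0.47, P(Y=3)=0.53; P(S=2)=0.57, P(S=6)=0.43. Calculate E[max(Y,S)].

E[max(Y,S)] = Σ_y Σ_s max(y,s) · P(Y=y)P(S=s)
 = 2·0.2679 + 6·0.2021 + 3·0.3021 + 6·0.2279
 = 0.5358 + 1.2126 + 0.9063 + 1.3674
 = 4.0221

4.0221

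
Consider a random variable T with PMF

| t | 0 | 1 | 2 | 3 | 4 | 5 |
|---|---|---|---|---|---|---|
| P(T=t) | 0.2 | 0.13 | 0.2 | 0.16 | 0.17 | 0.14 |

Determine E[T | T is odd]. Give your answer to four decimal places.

3.0465

P(T is odd) = 0.13 + 0.16 + 0.14 = 0.43.
E[T | T is odd] = [1·0.13 + 3·0.16 + 5·0.14] / 0.43
 = 1.31 / 0.43
 = 131/43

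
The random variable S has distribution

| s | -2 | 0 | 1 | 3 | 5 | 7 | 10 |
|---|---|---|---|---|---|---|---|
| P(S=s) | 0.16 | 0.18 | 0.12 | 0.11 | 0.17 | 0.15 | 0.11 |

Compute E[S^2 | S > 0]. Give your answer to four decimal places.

35.9242

P(S > 0) = 0.12 + 0.11 + 0.17 + 0.15 + 0.11 = 0.66.
E[S^2 | S > 0] = [1·0.12 + 9·0.11 + 25·0.17 + 49·0.15 + 100·0.11] / 0.66
 = 23.71 / 0.66
 = 2371/66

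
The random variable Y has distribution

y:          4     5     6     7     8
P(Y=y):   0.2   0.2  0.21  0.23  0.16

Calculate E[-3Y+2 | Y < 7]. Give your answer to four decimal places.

-13.0492

P(Y < 7) = 0.2 + 0.2 + 0.21 = 0.61.
E[-3Y+2 | Y < 7] = [(-10)·0.2 + (-13)·0.2 + (-16)·0.21] / 0.61
 = -7.96 / 0.61
 = -796/61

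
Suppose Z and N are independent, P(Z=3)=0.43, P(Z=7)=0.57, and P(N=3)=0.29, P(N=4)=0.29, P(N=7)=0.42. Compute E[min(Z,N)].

4.1229

E[min(Z,N)] = Σ_z Σ_n min(z,n) · P(Z=z)P(N=n)
 = 3·0.1247 + 3·0.1247 + 3·0.1806 + 3·0.1653 + 4·0.1653 + 7·0.2394
 = 0.3741 + 0.3741 + 0.5418 + 0.4959 + 0.6612 + 1.6758
 = 4.1229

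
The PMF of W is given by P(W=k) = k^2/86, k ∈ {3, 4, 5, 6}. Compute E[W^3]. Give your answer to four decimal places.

141.4884

E[W^3] = Σ w^3·P(W=w)
 = 27·9/86 + 64·8/43 + 125·25/86 + 216·18/43
 = 243/86 + 512/43 + 3125/86 + 3888/43
 = 6084/43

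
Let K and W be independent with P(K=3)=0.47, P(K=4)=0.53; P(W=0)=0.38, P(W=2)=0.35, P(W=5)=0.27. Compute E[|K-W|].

E[|K-W|] = Σ_k Σ_w |k-w| · P(K=k)P(W=w)
 = 3·0.1786 + 1·0.1645 + 2·0.1269 + 4·0.2014 + 2·0.1855 + 1·0.1431
 = 0.5358 + 0.1645 + 0.2538 + 0.8056 + 0.371 + 0.1431
 = 2.2738

2.2738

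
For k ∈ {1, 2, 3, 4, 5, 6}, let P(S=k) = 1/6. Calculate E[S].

3.5

E[S] = Σ s·P(S=s)
 = 1·1/6 + 2·1/6 + 3·1/6 + 4·1/6 + 5·1/6 + 6·1/6
 = 1/6 + 1/3 + 1/2 + 2/3 + 5/6 + 1
 = 7/2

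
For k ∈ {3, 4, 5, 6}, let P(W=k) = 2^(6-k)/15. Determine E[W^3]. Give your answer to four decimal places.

E[W^3] = Σ w^3·P(W=w)
 = 27·8/15 + 64·4/15 + 125·2/15 + 216·1/15
 = 72/5 + 256/15 + 50/3 + 72/5
 = 938/15

62.5333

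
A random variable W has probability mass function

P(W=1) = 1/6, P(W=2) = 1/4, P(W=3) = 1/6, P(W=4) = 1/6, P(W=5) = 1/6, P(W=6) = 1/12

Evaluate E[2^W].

16

E[2^W] = Σ 2^w·P(W=w)
 = 2·1/6 + 4·1/4 + 8·1/6 + 16·1/6 + 32·1/6 + 64·1/12
 = 1/3 + 1 + 4/3 + 8/3 + 16/3 + 16/3
 = 16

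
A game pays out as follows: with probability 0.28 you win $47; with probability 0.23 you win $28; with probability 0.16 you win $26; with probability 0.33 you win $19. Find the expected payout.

30.03

E[payout] = 47·0.28 + 28·0.23 + 26·0.16 + 19·0.33
 = 13.16 + 6.44 + 4.16 + 6.27
 = 30.03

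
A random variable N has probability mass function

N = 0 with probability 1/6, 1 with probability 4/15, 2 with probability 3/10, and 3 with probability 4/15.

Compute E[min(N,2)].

1.4

E[min(N,2)] = Σ min(n,2)·P(N=n)
 = 0·1/6 + 1·4/15 + 2·3/10 + 2·4/15
 = 0 + 4/15 + 3/5 + 8/15
 = 7/5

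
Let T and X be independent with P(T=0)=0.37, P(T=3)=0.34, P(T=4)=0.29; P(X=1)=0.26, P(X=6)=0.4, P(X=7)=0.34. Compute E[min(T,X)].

E[min(T,X)] = Σ_t Σ_x min(t,x) · P(T=t)P(X=x)
 = 0·0.0962 + 0·0.148 + 0·0.1258 + 1·0.0884 + 3·0.136 + 3·0.1156 + 1·0.0754 + 4·0.116 + 4·0.0986
 = 0 + 0 + 0 + 0.0884 + 0.408 + 0.3468 + 0.0754 + 0.464 + 0.3944
 = 1.777

1.777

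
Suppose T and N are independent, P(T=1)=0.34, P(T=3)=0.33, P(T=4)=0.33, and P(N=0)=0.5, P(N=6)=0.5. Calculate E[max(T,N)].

E[max(T,N)] = Σ_t Σ_n max(t,n) · P(T=t)P(N=n)
 = 1·0.17 + 6·0.17 + 3·0.165 + 6·0.165 + 4·0.165 + 6·0.165
 = 0.17 + 1.02 + 0.495 + 0.99 + 0.66 + 0.99
 = 4.325

4.325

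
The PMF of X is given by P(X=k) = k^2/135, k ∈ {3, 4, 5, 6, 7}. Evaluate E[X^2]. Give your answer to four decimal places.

34.5111

E[X^2] = Σ x^2·P(X=x)
 = 9·1/15 + 16·16/135 + 25·5/27 + 36·4/15 + 49·49/135
 = 3/5 + 256/135 + 125/27 + 48/5 + 2401/135
 = 1553/45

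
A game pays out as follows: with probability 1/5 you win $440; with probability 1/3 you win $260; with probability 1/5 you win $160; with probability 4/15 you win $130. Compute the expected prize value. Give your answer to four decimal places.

E[payout] = 440·1/5 + 260·1/3 + 160·1/5 + 130·4/15
 = 88 + 260/3 + 32 + 104/3
 = 724/3

241.3333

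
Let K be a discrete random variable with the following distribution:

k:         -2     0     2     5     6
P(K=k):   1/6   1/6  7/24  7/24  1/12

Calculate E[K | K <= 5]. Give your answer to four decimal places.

P(K <= 5) = 1/6 + 1/6 + 7/24 + 7/24 = 11/12.
E[K | K <= 5] = [(-2)·1/6 + 0·1/6 + 2·7/24 + 5·7/24] / (11/12)
 = 41/24 / (11/12)
 = 41/22

1.8636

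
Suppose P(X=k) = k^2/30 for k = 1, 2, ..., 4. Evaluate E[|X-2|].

E[|X-2|] = Σ |x-2|·P(X=x)
 = 1·1/30 + 0·2/15 + 1·3/10 + 2·8/15
 = 1/30 + 0 + 3/10 + 16/15
 = 7/5

1.4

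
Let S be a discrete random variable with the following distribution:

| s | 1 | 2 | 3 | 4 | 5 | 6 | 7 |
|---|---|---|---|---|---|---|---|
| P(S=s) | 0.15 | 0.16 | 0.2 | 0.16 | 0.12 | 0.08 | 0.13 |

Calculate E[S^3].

93.94

E[S^3] = Σ s^3·P(S=s)
 = 1·0.15 + 8·0.16 + 27·0.2 + 64·0.16 + 125·0.12 + 216·0.08 + 343·0.13
 = 0.15 + 1.28 + 5.4 + 10.24 + 15 + 17.28 + 44.59
 = 93.94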